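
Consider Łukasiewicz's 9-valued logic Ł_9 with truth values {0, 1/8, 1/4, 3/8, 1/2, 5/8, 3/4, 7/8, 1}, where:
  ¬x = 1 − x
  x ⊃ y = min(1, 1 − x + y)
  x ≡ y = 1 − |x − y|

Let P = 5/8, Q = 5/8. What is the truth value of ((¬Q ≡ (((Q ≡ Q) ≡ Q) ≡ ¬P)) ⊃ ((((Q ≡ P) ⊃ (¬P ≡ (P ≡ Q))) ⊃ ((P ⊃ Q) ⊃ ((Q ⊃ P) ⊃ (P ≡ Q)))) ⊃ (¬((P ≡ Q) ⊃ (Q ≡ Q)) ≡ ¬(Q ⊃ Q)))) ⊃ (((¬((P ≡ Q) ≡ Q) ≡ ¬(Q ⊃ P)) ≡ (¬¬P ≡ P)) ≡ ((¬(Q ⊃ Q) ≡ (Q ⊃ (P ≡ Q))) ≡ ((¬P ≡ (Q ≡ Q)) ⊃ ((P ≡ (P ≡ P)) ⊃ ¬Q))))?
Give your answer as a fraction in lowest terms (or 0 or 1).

¬Q = ¬5/8 = 3/8
Q ≡ Q = 5/8 ≡ 5/8 = 1
(Q ≡ Q) ≡ Q = 1 ≡ 5/8 = 5/8
¬P = ¬5/8 = 3/8
((Q ≡ Q) ≡ Q) ≡ ¬P = 5/8 ≡ 3/8 = 3/4
¬Q ≡ (((Q ≡ Q) ≡ Q) ≡ ¬P) = 3/8 ≡ 3/4 = 5/8
Q ≡ P = 5/8 ≡ 5/8 = 1
¬P = ¬5/8 = 3/8
P ≡ Q = 5/8 ≡ 5/8 = 1
¬P ≡ (P ≡ Q) = 3/8 ≡ 1 = 3/8
(Q ≡ P) ⊃ (¬P ≡ (P ≡ Q)) = 1 ⊃ 3/8 = 3/8
P ⊃ Q = 5/8 ⊃ 5/8 = 1
Q ⊃ P = 5/8 ⊃ 5/8 = 1
P ≡ Q = 5/8 ≡ 5/8 = 1
(Q ⊃ P) ⊃ (P ≡ Q) = 1 ⊃ 1 = 1
(P ⊃ Q) ⊃ ((Q ⊃ P) ⊃ (P ≡ Q)) = 1 ⊃ 1 = 1
((Q ≡ P) ⊃ (¬P ≡ (P ≡ Q))) ⊃ ((P ⊃ Q) ⊃ ((Q ⊃ P) ⊃ (P ≡ Q))) = 3/8 ⊃ 1 = 1
P ≡ Q = 5/8 ≡ 5/8 = 1
Q ≡ Q = 5/8 ≡ 5/8 = 1
(P ≡ Q) ⊃ (Q ≡ Q) = 1 ⊃ 1 = 1
¬((P ≡ Q) ⊃ (Q ≡ Q)) = ¬1 = 0
Q ⊃ Q = 5/8 ⊃ 5/8 = 1
¬(Q ⊃ Q) = ¬1 = 0
¬((P ≡ Q) ⊃ (Q ≡ Q)) ≡ ¬(Q ⊃ Q) = 0 ≡ 0 = 1
(((Q ≡ P) ⊃ (¬P ≡ (P ≡ Q))) ⊃ ((P ⊃ Q) ⊃ ((Q ⊃ P) ⊃ (P ≡ Q)))) ⊃ (¬((P ≡ Q) ⊃ (Q ≡ Q)) ≡ ¬(Q ⊃ Q)) = 1 ⊃ 1 = 1
(¬Q ≡ (((Q ≡ Q) ≡ Q) ≡ ¬P)) ⊃ ((((Q ≡ P) ⊃ (¬P ≡ (P ≡ Q))) ⊃ ((P ⊃ Q) ⊃ ((Q ⊃ P) ⊃ (P ≡ Q)))) ⊃ (¬((P ≡ Q) ⊃ (Q ≡ Q)) ≡ ¬(Q ⊃ Q))) = 5/8 ⊃ 1 = 1
P ≡ Q = 5/8 ≡ 5/8 = 1
(P ≡ Q) ≡ Q = 1 ≡ 5/8 = 5/8
¬((P ≡ Q) ≡ Q) = ¬5/8 = 3/8
Q ⊃ P = 5/8 ⊃ 5/8 = 1
¬(Q ⊃ P) = ¬1 = 0
¬((P ≡ Q) ≡ Q) ≡ ¬(Q ⊃ P) = 3/8 ≡ 0 = 5/8
¬P = ¬5/8 = 3/8
¬¬P = ¬3/8 = 5/8
¬¬P ≡ P = 5/8 ≡ 5/8 = 1
(¬((P ≡ Q) ≡ Q) ≡ ¬(Q ⊃ P)) ≡ (¬¬P ≡ P) = 5/8 ≡ 1 = 5/8
Q ⊃ Q = 5/8 ⊃ 5/8 = 1
¬(Q ⊃ Q) = ¬1 = 0
P ≡ Q = 5/8 ≡ 5/8 = 1
Q ⊃ (P ≡ Q) = 5/8 ⊃ 1 = 1
¬(Q ⊃ Q) ≡ (Q ⊃ (P ≡ Q)) = 0 ≡ 1 = 0
¬P = ¬5/8 = 3/8
Q ≡ Q = 5/8 ≡ 5/8 = 1
¬P ≡ (Q ≡ Q) = 3/8 ≡ 1 = 3/8
P ≡ P = 5/8 ≡ 5/8 = 1
P ≡ (P ≡ P) = 5/8 ≡ 1 = 5/8
¬Q = ¬5/8 = 3/8
(P ≡ (P ≡ P)) ⊃ ¬Q = 5/8 ⊃ 3/8 = 3/4
(¬P ≡ (Q ≡ Q)) ⊃ ((P ≡ (P ≡ P)) ⊃ ¬Q) = 3/8 ⊃ 3/4 = 1
(¬(Q ⊃ Q) ≡ (Q ⊃ (P ≡ Q))) ≡ ((¬P ≡ (Q ≡ Q)) ⊃ ((P ≡ (P ≡ P)) ⊃ ¬Q)) = 0 ≡ 1 = 0
((¬((P ≡ Q) ≡ Q) ≡ ¬(Q ⊃ P)) ≡ (¬¬P ≡ P)) ≡ ((¬(Q ⊃ Q) ≡ (Q ⊃ (P ≡ Q))) ≡ ((¬P ≡ (Q ≡ Q)) ⊃ ((P ≡ (P ≡ P)) ⊃ ¬Q))) = 5/8 ≡ 0 = 3/8
((¬Q ≡ (((Q ≡ Q) ≡ Q) ≡ ¬P)) ⊃ ((((Q ≡ P) ⊃ (¬P ≡ (P ≡ Q))) ⊃ ((P ⊃ Q) ⊃ ((Q ⊃ P) ⊃ (P ≡ Q)))) ⊃ (¬((P ≡ Q) ⊃ (Q ≡ Q)) ≡ ¬(Q ⊃ Q)))) ⊃ (((¬((P ≡ Q) ≡ Q) ≡ ¬(Q ⊃ P)) ≡ (¬¬P ≡ P)) ≡ ((¬(Q ⊃ Q) ≡ (Q ⊃ (P ≡ Q))) ≡ ((¬P ≡ (Q ≡ Q)) ⊃ ((P ≡ (P ≡ P)) ⊃ ¬Q)))) = 1 ⊃ 3/8 = 3/8

3/8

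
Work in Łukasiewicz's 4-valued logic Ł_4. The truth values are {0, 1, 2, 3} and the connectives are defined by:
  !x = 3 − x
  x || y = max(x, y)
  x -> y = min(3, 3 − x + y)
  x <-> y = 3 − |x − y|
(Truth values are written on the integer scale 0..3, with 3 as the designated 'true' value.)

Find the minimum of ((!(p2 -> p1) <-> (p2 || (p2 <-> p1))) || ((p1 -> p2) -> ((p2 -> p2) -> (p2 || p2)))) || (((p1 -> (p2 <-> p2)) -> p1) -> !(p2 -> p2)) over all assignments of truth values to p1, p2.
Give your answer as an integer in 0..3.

Take p1 = 1, p2 = 0:
p2 -> p1 = 0 -> 1 = 3
!(p2 -> p1) = !3 = 0
p2 <-> p1 = 0 <-> 1 = 2
p2 || (p2 <-> p1) = 0 || 2 = 2
!(p2 -> p1) <-> (p2 || (p2 <-> p1)) = 0 <-> 2 = 1
p1 -> p2 = 1 -> 0 = 2
p2 -> p2 = 0 -> 0 = 3
p2 || p2 = 0 || 0 = 0
(p2 -> p2) -> (p2 || p2) = 3 -> 0 = 0
(p1 -> p2) -> ((p2 -> p2) -> (p2 || p2)) = 2 -> 0 = 1
(!(p2 -> p1) <-> (p2 || (p2 <-> p1))) || ((p1 -> p2) -> ((p2 -> p2) -> (p2 || p2))) = 1 || 1 = 1
p2 <-> p2 = 0 <-> 0 = 3
p1 -> (p2 <-> p2) = 1 -> 3 = 3
(p1 -> (p2 <-> p2)) -> p1 = 3 -> 1 = 1
p2 -> p2 = 0 -> 0 = 3
!(p2 -> p2) = !3 = 0
((p1 -> (p2 <-> p2)) -> p1) -> !(p2 -> p2) = 1 -> 0 = 2
((!(p2 -> p1) <-> (p2 || (p2 <-> p1))) || ((p1 -> p2) -> ((p2 -> p2) -> (p2 || p2)))) || (((p1 -> (p2 <-> p2)) -> p1) -> !(p2 -> p2)) = 1 || 2 = 2
No assignment yields a value below 2, so this is the minimum.

2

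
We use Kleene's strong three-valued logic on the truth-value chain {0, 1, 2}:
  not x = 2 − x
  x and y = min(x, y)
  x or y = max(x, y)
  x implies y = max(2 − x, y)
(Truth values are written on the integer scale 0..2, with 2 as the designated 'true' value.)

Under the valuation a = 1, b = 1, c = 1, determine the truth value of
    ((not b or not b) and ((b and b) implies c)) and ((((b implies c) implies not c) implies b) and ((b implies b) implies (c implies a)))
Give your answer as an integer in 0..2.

1

not b = not 1 = 1
not b = not 1 = 1
not b or not b = 1 or 1 = 1
b and b = 1 and 1 = 1
(b and b) implies c = 1 implies 1 = 1
(not b or not b) and ((b and b) implies c) = 1 and 1 = 1
b implies c = 1 implies 1 = 1
not c = not 1 = 1
(b implies c) implies not c = 1 implies 1 = 1
((b implies c) implies not c) implies b = 1 implies 1 = 1
b implies b = 1 implies 1 = 1
c implies a = 1 implies 1 = 1
(b implies b) implies (c implies a) = 1 implies 1 = 1
(((b implies c) implies not c) implies b) and ((b implies b) implies (c implies a)) = 1 and 1 = 1
((not b or not b) and ((b and b) implies c)) and ((((b implies c) implies not c) implies b) and ((b implies b) implies (c implies a))) = 1 and 1 = 1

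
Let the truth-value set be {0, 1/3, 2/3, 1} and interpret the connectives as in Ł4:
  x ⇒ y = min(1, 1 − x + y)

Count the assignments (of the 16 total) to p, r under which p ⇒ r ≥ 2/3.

13

p = 0, r = 0 ↦ 1  ≥
p = 0, r = 1/3 ↦ 1  ≥
p = 0, r = 2/3 ↦ 1  ≥
p = 0, r = 1 ↦ 1  ≥
p = 1/3, r = 0 ↦ 2/3  ≥
p = 1/3, r = 1/3 ↦ 1  ≥
p = 1/3, r = 2/3 ↦ 1  ≥
p = 1/3, r = 1 ↦ 1  ≥
p = 2/3, r = 0 ↦ 1/3  <
p = 2/3, r = 1/3 ↦ 2/3  ≥
p = 2/3, r = 2/3 ↦ 1  ≥
p = 2/3, r = 1 ↦ 1  ≥
p = 1, r = 0 ↦ 0  <
p = 1, r = 1/3 ↦ 1/3  <
p = 1, r = 2/3 ↦ 2/3  ≥
p = 1, r = 1 ↦ 1  ≥
So 13 of the 16 assignments meet the threshold.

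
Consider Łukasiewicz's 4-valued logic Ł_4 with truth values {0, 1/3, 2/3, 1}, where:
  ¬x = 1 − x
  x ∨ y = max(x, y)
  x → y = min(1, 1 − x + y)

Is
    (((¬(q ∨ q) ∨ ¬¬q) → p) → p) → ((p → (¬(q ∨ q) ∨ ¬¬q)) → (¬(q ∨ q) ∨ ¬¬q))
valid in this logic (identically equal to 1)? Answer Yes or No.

Yes

p = 0, q = 0 ↦ 1
p = 0, q = 1/3 ↦ 1
p = 0, q = 2/3 ↦ 1
p = 0, q = 1 ↦ 1
p = 1/3, q = 0 ↦ 1
p = 1/3, q = 1/3 ↦ 1
p = 1/3, q = 2/3 ↦ 1
p = 1/3, q = 1 ↦ 1
p = 2/3, q = 0 ↦ 1
p = 2/3, q = 1/3 ↦ 1
p = 2/3, q = 2/3 ↦ 1
p = 2/3, q = 1 ↦ 1
p = 1, q = 0 ↦ 1
p = 1, q = 1/3 ↦ 1
p = 1, q = 2/3 ↦ 1
p = 1, q = 1 ↦ 1
Every assignment gives a value ≥ 1.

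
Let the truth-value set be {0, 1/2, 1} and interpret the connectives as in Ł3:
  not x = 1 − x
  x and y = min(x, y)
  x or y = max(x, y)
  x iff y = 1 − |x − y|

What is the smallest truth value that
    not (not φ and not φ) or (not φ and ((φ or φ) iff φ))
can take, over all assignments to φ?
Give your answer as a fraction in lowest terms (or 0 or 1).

1/2

Take φ = 1/2:
not φ = not 1/2 = 1/2
not φ = not 1/2 = 1/2
not φ and not φ = 1/2 and 1/2 = 1/2
not (not φ and not φ) = not 1/2 = 1/2
not φ = not 1/2 = 1/2
φ or φ = 1/2 or 1/2 = 1/2
(φ or φ) iff φ = 1/2 iff 1/2 = 1
not φ and ((φ or φ) iff φ) = 1/2 and 1 = 1/2
not (not φ and not φ) or (not φ and ((φ or φ) iff φ)) = 1/2 or 1/2 = 1/2
No assignment yields a value below 1/2, so this is the minimum.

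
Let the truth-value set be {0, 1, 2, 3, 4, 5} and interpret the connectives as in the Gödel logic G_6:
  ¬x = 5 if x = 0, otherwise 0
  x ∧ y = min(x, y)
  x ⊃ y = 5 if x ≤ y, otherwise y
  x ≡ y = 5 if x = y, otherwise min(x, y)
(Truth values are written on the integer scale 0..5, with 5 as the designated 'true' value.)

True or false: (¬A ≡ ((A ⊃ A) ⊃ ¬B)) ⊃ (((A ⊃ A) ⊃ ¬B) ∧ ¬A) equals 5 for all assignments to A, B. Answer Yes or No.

Counterexample: take A = 1, B = 1.
¬A = ¬1 = 0
A ⊃ A = 1 ⊃ 1 = 5
¬B = ¬1 = 0
(A ⊃ A) ⊃ ¬B = 5 ⊃ 0 = 0
¬A ≡ ((A ⊃ A) ⊃ ¬B) = 0 ≡ 0 = 5
A ⊃ A = 1 ⊃ 1 = 5
¬B = ¬1 = 0
(A ⊃ A) ⊃ ¬B = 5 ⊃ 0 = 0
¬A = ¬1 = 0
((A ⊃ A) ⊃ ¬B) ∧ ¬A = 0 ∧ 0 = 0
(¬A ≡ ((A ⊃ A) ⊃ ¬B)) ⊃ (((A ⊃ A) ⊃ ¬B) ∧ ¬A) = 5 ⊃ 0 = 0
This gives 0 ≠ 5.

No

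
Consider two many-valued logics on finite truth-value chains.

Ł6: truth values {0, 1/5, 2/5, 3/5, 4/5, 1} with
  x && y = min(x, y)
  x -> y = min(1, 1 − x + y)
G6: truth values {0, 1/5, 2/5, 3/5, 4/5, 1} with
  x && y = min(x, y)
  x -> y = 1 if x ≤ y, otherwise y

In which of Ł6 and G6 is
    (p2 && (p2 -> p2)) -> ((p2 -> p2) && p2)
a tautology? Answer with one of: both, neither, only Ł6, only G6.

both

In Ł6: every assignment gives 1 — tautology.
In G6: every assignment gives 1 — tautology.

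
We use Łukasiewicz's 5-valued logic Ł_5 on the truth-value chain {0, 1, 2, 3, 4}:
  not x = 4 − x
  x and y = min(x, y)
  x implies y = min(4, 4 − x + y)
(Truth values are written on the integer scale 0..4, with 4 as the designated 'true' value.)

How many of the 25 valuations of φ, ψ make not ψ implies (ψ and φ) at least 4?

12

value 4: 12 assignments (counts)
value 3: 2 assignments
value 2: 5 assignments
value 1: 1 assignment
value 0: 5 assignments
So 12 of the 25 assignments meet the threshold.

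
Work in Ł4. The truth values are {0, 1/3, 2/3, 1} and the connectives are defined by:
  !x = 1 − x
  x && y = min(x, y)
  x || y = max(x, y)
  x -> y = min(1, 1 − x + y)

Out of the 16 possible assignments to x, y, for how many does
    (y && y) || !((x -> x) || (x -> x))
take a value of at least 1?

4

x = 0, y = 0 ↦ 0  <
x = 0, y = 1/3 ↦ 1/3  <
x = 0, y = 2/3 ↦ 2/3  <
x = 0, y = 1 ↦ 1  ≥
x = 1/3, y = 0 ↦ 0  <
x = 1/3, y = 1/3 ↦ 1/3  <
x = 1/3, y = 2/3 ↦ 2/3  <
x = 1/3, y = 1 ↦ 1  ≥
x = 2/3, y = 0 ↦ 0  <
x = 2/3, y = 1/3 ↦ 1/3  <
x = 2/3, y = 2/3 ↦ 2/3  <
x = 2/3, y = 1 ↦ 1  ≥
x = 1, y = 0 ↦ 0  <
x = 1, y = 1/3 ↦ 1/3  <
x = 1, y = 2/3 ↦ 2/3  <
x = 1, y = 1 ↦ 1  ≥
So 4 of the 16 assignments meet the threshold.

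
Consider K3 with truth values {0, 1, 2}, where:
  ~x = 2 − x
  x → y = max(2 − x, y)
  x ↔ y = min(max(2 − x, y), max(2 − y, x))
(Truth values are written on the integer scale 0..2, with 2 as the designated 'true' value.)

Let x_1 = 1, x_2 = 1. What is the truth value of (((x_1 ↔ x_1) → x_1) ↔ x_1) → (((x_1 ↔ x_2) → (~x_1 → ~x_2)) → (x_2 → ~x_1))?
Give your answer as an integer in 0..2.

x_1 ↔ x_1 = 1 ↔ 1 = 1
(x_1 ↔ x_1) → x_1 = 1 → 1 = 1
((x_1 ↔ x_1) → x_1) ↔ x_1 = 1 ↔ 1 = 1
x_1 ↔ x_2 = 1 ↔ 1 = 1
~x_1 = ~1 = 1
~x_2 = ~1 = 1
~x_1 → ~x_2 = 1 → 1 = 1
(x_1 ↔ x_2) → (~x_1 → ~x_2) = 1 → 1 = 1
~x_1 = ~1 = 1
x_2 → ~x_1 = 1 → 1 = 1
((x_1 ↔ x_2) → (~x_1 → ~x_2)) → (x_2 → ~x_1) = 1 → 1 = 1
(((x_1 ↔ x_1) → x_1) ↔ x_1) → (((x_1 ↔ x_2) → (~x_1 → ~x_2)) → (x_2 → ~x_1)) = 1 → 1 = 1

1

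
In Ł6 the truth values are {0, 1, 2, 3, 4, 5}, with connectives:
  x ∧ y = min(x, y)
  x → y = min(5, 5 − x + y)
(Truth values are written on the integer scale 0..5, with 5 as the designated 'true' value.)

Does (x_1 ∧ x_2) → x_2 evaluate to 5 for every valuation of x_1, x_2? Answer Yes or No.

At x_1 = 5, x_2 = 2, for instance:
x_1 ∧ x_2 = 5 ∧ 2 = 2
(x_1 ∧ x_2) → x_2 = 2 → 2 = 5
and checking the remaining 35 assignments likewise gives ≥ 5 in every case.

Yes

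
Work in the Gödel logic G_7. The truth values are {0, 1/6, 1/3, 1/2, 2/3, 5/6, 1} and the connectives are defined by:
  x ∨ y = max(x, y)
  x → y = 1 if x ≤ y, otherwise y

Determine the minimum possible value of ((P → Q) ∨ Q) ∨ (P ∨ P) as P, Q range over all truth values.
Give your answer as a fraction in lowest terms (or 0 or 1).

Take P = 1/6, Q = 0:
P → Q = 1/6 → 0 = 0
(P → Q) ∨ Q = 0 ∨ 0 = 0
P ∨ P = 1/6 ∨ 1/6 = 1/6
((P → Q) ∨ Q) ∨ (P ∨ P) = 0 ∨ 1/6 = 1/6
No assignment yields a value below 1/6, so this is the minimum.

1/6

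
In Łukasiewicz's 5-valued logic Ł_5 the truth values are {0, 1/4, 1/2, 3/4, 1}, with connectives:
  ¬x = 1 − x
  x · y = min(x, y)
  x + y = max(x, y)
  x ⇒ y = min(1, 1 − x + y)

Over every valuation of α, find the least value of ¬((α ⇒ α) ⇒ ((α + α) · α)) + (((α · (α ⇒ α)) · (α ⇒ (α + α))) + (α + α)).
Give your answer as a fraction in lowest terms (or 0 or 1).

1/2

Take α = 1/2:
α ⇒ α = 1/2 ⇒ 1/2 = 1
α + α = 1/2 + 1/2 = 1/2
(α + α) · α = 1/2 · 1/2 = 1/2
(α ⇒ α) ⇒ ((α + α) · α) = 1 ⇒ 1/2 = 1/2
¬((α ⇒ α) ⇒ ((α + α) · α)) = ¬1/2 = 1/2
α ⇒ α = 1/2 ⇒ 1/2 = 1
α · (α ⇒ α) = 1/2 · 1 = 1/2
α + α = 1/2 + 1/2 = 1/2
α ⇒ (α + α) = 1/2 ⇒ 1/2 = 1
(α · (α ⇒ α)) · (α ⇒ (α + α)) = 1/2 · 1 = 1/2
α + α = 1/2 + 1/2 = 1/2
((α · (α ⇒ α)) · (α ⇒ (α + α))) + (α + α) = 1/2 + 1/2 = 1/2
¬((α ⇒ α) ⇒ ((α + α) · α)) + (((α · (α ⇒ α)) · (α ⇒ (α + α))) + (α + α)) = 1/2 + 1/2 = 1/2
No assignment yields a value below 1/2, so this is the minimum.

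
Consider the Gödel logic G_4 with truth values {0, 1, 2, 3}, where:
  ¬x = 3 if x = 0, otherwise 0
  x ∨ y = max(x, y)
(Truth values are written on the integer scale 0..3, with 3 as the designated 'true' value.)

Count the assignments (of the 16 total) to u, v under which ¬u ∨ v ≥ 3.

u = 0, v = 0 ↦ 3  ≥
u = 0, v = 1 ↦ 3  ≥
u = 0, v = 2 ↦ 3  ≥
u = 0, v = 3 ↦ 3  ≥
u = 1, v = 0 ↦ 0  <
u = 1, v = 1 ↦ 1  <
u = 1, v = 2 ↦ 2  <
u = 1, v = 3 ↦ 3  ≥
u = 2, v = 0 ↦ 0  <
u = 2, v = 1 ↦ 1  <
u = 2, v = 2 ↦ 2  <
u = 2, v = 3 ↦ 3  ≥
u = 3, v = 0 ↦ 0  <
u = 3, v = 1 ↦ 1  <
u = 3, v = 2 ↦ 2  <
u = 3, v = 3 ↦ 3  ≥
So 7 of the 16 assignments meet the threshold.

7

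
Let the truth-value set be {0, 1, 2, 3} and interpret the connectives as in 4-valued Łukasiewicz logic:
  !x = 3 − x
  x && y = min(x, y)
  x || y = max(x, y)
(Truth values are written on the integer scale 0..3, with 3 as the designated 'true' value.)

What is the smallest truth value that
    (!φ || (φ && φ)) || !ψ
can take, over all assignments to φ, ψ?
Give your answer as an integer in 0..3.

Take φ = 1, ψ = 1:
!φ = !1 = 2
φ && φ = 1 && 1 = 1
!φ || (φ && φ) = 2 || 1 = 2
!ψ = !1 = 2
(!φ || (φ && φ)) || !ψ = 2 || 2 = 2
No assignment yields a value below 2, so this is the minimum.

2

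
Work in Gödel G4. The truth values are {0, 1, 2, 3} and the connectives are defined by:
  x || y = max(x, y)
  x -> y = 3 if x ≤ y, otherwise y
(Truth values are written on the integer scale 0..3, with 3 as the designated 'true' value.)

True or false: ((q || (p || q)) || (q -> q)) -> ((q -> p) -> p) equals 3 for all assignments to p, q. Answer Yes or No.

No

Counterexample: take p = 0, q = 0.
p || q = 0 || 0 = 0
q || (p || q) = 0 || 0 = 0
q -> q = 0 -> 0 = 3
(q || (p || q)) || (q -> q) = 0 || 3 = 3
q -> p = 0 -> 0 = 3
(q -> p) -> p = 3 -> 0 = 0
((q || (p || q)) || (q -> q)) -> ((q -> p) -> p) = 3 -> 0 = 0
This gives 0 ≠ 3.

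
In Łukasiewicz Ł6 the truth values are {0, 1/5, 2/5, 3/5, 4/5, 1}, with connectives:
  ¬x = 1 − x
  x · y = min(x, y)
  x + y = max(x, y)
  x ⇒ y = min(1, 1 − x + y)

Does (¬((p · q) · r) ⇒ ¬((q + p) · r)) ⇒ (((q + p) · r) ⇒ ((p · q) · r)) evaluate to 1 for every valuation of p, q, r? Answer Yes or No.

Yes

At p = 1, q = 4/5, r = 0, for instance:
p · q = 1 · 4/5 = 4/5
(p · q) · r = 4/5 · 0 = 0
¬((p · q) · r) = ¬0 = 1
q + p = 4/5 + 1 = 1
(q + p) · r = 1 · 0 = 0
¬((q + p) · r) = ¬0 = 1
¬((p · q) · r) ⇒ ¬((q + p) · r) = 1 ⇒ 1 = 1
((q + p) · r) ⇒ ((p · q) · r) = 0 ⇒ 0 = 1
(¬((p · q) · r) ⇒ ¬((q + p) · r)) ⇒ (((q + p) · r) ⇒ ((p · q) · r)) = 1 ⇒ 1 = 1
and checking the remaining 215 assignments likewise gives ≥ 1 in every case.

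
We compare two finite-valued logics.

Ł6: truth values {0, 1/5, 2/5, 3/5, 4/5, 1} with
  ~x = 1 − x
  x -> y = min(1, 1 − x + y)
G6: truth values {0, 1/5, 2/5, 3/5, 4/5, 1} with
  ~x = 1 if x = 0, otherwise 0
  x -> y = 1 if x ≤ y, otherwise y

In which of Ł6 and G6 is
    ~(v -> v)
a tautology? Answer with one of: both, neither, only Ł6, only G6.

neither

In Ł6: at v = 0 the value is 0 — not a tautology.
In G6: at v = 0 the value is 0 — not a tautology.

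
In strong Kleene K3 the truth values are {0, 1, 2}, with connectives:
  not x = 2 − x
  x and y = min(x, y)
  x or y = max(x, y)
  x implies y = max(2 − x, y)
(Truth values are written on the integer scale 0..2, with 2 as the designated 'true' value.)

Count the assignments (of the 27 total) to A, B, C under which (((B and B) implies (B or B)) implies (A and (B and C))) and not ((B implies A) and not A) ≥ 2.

value 2: 1 assignment (counts)
value 1: 12 assignments
value 0: 14 assignments
So 1 of the 27 assignments meets the threshold.

1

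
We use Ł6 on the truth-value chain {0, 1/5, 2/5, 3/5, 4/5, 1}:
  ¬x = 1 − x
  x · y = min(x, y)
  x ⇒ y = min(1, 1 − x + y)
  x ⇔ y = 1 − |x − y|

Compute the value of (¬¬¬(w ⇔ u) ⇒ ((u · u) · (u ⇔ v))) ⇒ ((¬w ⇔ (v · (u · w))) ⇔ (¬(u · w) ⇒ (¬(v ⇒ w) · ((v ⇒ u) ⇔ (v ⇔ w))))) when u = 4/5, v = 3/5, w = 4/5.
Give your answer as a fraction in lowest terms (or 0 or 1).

w ⇔ u = 4/5 ⇔ 4/5 = 1
¬(w ⇔ u) = ¬1 = 0
¬¬(w ⇔ u) = ¬0 = 1
¬¬¬(w ⇔ u) = ¬1 = 0
u · u = 4/5 · 4/5 = 4/5
u ⇔ v = 4/5 ⇔ 3/5 = 4/5
(u · u) · (u ⇔ v) = 4/5 · 4/5 = 4/5
¬¬¬(w ⇔ u) ⇒ ((u · u) · (u ⇔ v)) = 0 ⇒ 4/5 = 1
¬w = ¬4/5 = 1/5
u · w = 4/5 · 4/5 = 4/5
v · (u · w) = 3/5 · 4/5 = 3/5
¬w ⇔ (v · (u · w)) = 1/5 ⇔ 3/5 = 3/5
u · w = 4/5 · 4/5 = 4/5
¬(u · w) = ¬4/5 = 1/5
v ⇒ w = 3/5 ⇒ 4/5 = 1
¬(v ⇒ w) = ¬1 = 0
v ⇒ u = 3/5 ⇒ 4/5 = 1
v ⇔ w = 3/5 ⇔ 4/5 = 4/5
(v ⇒ u) ⇔ (v ⇔ w) = 1 ⇔ 4/5 = 4/5
¬(v ⇒ w) · ((v ⇒ u) ⇔ (v ⇔ w)) = 0 · 4/5 = 0
¬(u · w) ⇒ (¬(v ⇒ w) · ((v ⇒ u) ⇔ (v ⇔ w))) = 1/5 ⇒ 0 = 4/5
(¬w ⇔ (v · (u · w))) ⇔ (¬(u · w) ⇒ (¬(v ⇒ w) · ((v ⇒ u) ⇔ (v ⇔ w)))) = 3/5 ⇔ 4/5 = 4/5
(¬¬¬(w ⇔ u) ⇒ ((u · u) · (u ⇔ v))) ⇒ ((¬w ⇔ (v · (u · w))) ⇔ (¬(u · w) ⇒ (¬(v ⇒ w) · ((v ⇒ u) ⇔ (v ⇔ w))))) = 1 ⇒ 4/5 = 4/5

4/5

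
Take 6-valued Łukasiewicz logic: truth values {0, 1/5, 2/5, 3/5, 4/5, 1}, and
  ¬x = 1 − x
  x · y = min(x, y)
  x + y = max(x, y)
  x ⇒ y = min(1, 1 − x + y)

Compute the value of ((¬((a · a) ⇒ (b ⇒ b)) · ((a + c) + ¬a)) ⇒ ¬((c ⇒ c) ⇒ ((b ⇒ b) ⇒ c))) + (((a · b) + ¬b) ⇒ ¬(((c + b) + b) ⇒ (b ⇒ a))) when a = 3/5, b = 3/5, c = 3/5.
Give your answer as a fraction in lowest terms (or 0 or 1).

a · a = 3/5 · 3/5 = 3/5
b ⇒ b = 3/5 ⇒ 3/5 = 1
(a · a) ⇒ (b ⇒ b) = 3/5 ⇒ 1 = 1
¬((a · a) ⇒ (b ⇒ b)) = ¬1 = 0
a + c = 3/5 + 3/5 = 3/5
¬a = ¬3/5 = 2/5
(a + c) + ¬a = 3/5 + 2/5 = 3/5
¬((a · a) ⇒ (b ⇒ b)) · ((a + c) + ¬a) = 0 · 3/5 = 0
c ⇒ c = 3/5 ⇒ 3/5 = 1
b ⇒ b = 3/5 ⇒ 3/5 = 1
(b ⇒ b) ⇒ c = 1 ⇒ 3/5 = 3/5
(c ⇒ c) ⇒ ((b ⇒ b) ⇒ c) = 1 ⇒ 3/5 = 3/5
¬((c ⇒ c) ⇒ ((b ⇒ b) ⇒ c)) = ¬3/5 = 2/5
(¬((a · a) ⇒ (b ⇒ b)) · ((a + c) + ¬a)) ⇒ ¬((c ⇒ c) ⇒ ((b ⇒ b) ⇒ c)) = 0 ⇒ 2/5 = 1
a · b = 3/5 · 3/5 = 3/5
¬b = ¬3/5 = 2/5
(a · b) + ¬b = 3/5 + 2/5 = 3/5
c + b = 3/5 + 3/5 = 3/5
(c + b) + b = 3/5 + 3/5 = 3/5
b ⇒ a = 3/5 ⇒ 3/5 = 1
((c + b) + b) ⇒ (b ⇒ a) = 3/5 ⇒ 1 = 1
¬(((c + b) + b) ⇒ (b ⇒ a)) = ¬1 = 0
((a · b) + ¬b) ⇒ ¬(((c + b) + b) ⇒ (b ⇒ a)) = 3/5 ⇒ 0 = 2/5
((¬((a · a) ⇒ (b ⇒ b)) · ((a + c) + ¬a)) ⇒ ¬((c ⇒ c) ⇒ ((b ⇒ b) ⇒ c))) + (((a · b) + ¬b) ⇒ ¬(((c + b) + b) ⇒ (b ⇒ a))) = 1 + 2/5 = 1

1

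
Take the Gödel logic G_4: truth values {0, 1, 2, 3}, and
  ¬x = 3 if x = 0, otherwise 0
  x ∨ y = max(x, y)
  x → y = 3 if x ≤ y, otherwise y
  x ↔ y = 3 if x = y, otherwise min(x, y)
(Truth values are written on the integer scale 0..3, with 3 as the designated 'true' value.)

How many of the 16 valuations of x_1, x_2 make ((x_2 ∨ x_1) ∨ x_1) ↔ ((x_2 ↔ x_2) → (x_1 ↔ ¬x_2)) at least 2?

6

x_1 = 0, x_2 = 0 ↦ 3  ≥
x_1 = 0, x_2 = 1 ↦ 1  <
x_1 = 0, x_2 = 2 ↦ 2  ≥
x_1 = 0, x_2 = 3 ↦ 3  ≥
x_1 = 1, x_2 = 0 ↦ 3  ≥
x_1 = 1, x_2 = 1 ↦ 0  <
x_1 = 1, x_2 = 2 ↦ 0  <
x_1 = 1, x_2 = 3 ↦ 0  <
x_1 = 2, x_2 = 0 ↦ 3  ≥
x_1 = 2, x_2 = 1 ↦ 0  <
x_1 = 2, x_2 = 2 ↦ 0  <
x_1 = 2, x_2 = 3 ↦ 0  <
x_1 = 3, x_2 = 0 ↦ 3  ≥
x_1 = 3, x_2 = 1 ↦ 0  <
x_1 = 3, x_2 = 2 ↦ 0  <
x_1 = 3, x_2 = 3 ↦ 0  <
So 6 of the 16 assignments meet the threshold.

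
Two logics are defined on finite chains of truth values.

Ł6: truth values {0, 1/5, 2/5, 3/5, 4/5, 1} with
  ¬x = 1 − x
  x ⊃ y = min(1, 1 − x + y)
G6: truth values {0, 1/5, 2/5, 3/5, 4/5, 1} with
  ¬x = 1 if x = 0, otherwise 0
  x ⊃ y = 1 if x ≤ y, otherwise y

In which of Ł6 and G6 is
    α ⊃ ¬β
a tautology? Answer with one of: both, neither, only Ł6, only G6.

neither

In Ł6: at α = 1/5, β = 1 the value is 4/5 — not a tautology.
In G6: at α = 1/5, β = 1/5 the value is 0 — not a tautology.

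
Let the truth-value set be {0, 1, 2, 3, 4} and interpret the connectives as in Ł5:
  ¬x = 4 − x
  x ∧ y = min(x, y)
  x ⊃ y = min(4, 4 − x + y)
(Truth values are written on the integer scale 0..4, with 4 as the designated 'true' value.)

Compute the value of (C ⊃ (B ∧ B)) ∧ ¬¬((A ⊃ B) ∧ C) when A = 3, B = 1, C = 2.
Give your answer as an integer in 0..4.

2

B ∧ B = 1 ∧ 1 = 1
C ⊃ (B ∧ B) = 2 ⊃ 1 = 3
A ⊃ B = 3 ⊃ 1 = 2
(A ⊃ B) ∧ C = 2 ∧ 2 = 2
¬((A ⊃ B) ∧ C) = ¬2 = 2
¬¬((A ⊃ B) ∧ C) = ¬2 = 2
(C ⊃ (B ∧ B)) ∧ ¬¬((A ⊃ B) ∧ C) = 3 ∧ 2 = 2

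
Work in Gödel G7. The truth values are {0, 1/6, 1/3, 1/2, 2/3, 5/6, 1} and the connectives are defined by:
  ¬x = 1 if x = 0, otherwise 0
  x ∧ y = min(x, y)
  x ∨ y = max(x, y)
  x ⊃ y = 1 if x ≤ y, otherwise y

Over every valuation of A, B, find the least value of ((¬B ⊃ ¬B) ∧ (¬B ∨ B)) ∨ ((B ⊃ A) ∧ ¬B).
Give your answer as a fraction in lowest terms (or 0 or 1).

1/6

Take A = 0, B = 1/6:
¬B = ¬1/6 = 0
¬B = ¬1/6 = 0
¬B ⊃ ¬B = 0 ⊃ 0 = 1
¬B = ¬1/6 = 0
¬B ∨ B = 0 ∨ 1/6 = 1/6
(¬B ⊃ ¬B) ∧ (¬B ∨ B) = 1 ∧ 1/6 = 1/6
B ⊃ A = 1/6 ⊃ 0 = 0
¬B = ¬1/6 = 0
(B ⊃ A) ∧ ¬B = 0 ∧ 0 = 0
((¬B ⊃ ¬B) ∧ (¬B ∨ B)) ∨ ((B ⊃ A) ∧ ¬B) = 1/6 ∨ 0 = 1/6
No assignment yields a value below 1/6, so this is the minimum.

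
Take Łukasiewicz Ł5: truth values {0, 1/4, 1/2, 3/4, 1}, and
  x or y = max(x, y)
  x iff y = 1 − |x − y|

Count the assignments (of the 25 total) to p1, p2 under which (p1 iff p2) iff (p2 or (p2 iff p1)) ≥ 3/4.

value 1: 19 assignments (counts)
value 3/4: 2 assignments (counts)
value 1/2: 2 assignments
value 1/4: 1 assignment
value 0: 1 assignment
So 21 of the 25 assignments meet the threshold.

21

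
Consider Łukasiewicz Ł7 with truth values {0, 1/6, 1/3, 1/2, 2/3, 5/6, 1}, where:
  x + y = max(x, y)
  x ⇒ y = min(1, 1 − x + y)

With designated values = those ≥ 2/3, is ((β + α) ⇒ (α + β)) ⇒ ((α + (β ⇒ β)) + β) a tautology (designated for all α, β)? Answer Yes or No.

Yes

At α = 1/6, β = 2/3, for instance:
β + α = 2/3 + 1/6 = 2/3
α + β = 1/6 + 2/3 = 2/3
(β + α) ⇒ (α + β) = 2/3 ⇒ 2/3 = 1
β ⇒ β = 2/3 ⇒ 2/3 = 1
α + (β ⇒ β) = 1/6 + 1 = 1
(α + (β ⇒ β)) + β = 1 + 2/3 = 1
((β + α) ⇒ (α + β)) ⇒ ((α + (β ⇒ β)) + β) = 1 ⇒ 1 = 1
and checking the remaining 48 assignments likewise gives ≥ 2/3 in every case.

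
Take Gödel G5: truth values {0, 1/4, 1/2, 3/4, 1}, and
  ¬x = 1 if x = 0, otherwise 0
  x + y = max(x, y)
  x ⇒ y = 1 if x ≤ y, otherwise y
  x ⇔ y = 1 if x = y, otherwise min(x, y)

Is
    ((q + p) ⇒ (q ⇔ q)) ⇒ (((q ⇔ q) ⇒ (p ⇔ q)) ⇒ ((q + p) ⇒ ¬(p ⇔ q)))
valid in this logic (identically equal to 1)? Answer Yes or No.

No

Counterexample: take p = 1/4, q = 1/4.
q + p = 1/4 + 1/4 = 1/4
q ⇔ q = 1/4 ⇔ 1/4 = 1
(q + p) ⇒ (q ⇔ q) = 1/4 ⇒ 1 = 1
q ⇔ q = 1/4 ⇔ 1/4 = 1
p ⇔ q = 1/4 ⇔ 1/4 = 1
(q ⇔ q) ⇒ (p ⇔ q) = 1 ⇒ 1 = 1
q + p = 1/4 + 1/4 = 1/4
p ⇔ q = 1/4 ⇔ 1/4 = 1
¬(p ⇔ q) = ¬1 = 0
(q + p) ⇒ ¬(p ⇔ q) = 1/4 ⇒ 0 = 0
((q ⇔ q) ⇒ (p ⇔ q)) ⇒ ((q + p) ⇒ ¬(p ⇔ q)) = 1 ⇒ 0 = 0
((q + p) ⇒ (q ⇔ q)) ⇒ (((q ⇔ q) ⇒ (p ⇔ q)) ⇒ ((q + p) ⇒ ¬(p ⇔ q))) = 1 ⇒ 0 = 0
This gives 0 ≠ 1.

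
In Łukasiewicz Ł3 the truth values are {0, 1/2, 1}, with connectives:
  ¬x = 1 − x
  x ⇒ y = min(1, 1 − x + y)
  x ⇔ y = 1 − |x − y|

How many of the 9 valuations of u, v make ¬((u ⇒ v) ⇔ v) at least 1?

u = 0, v = 0 ↦ 1  ≥
u = 0, v = 1/2 ↦ 1/2  <
u = 0, v = 1 ↦ 0  <
u = 1/2, v = 0 ↦ 1/2  <
u = 1/2, v = 1/2 ↦ 1/2  <
u = 1/2, v = 1 ↦ 0  <
u = 1, v = 0 ↦ 0  <
u = 1, v = 1/2 ↦ 0  <
u = 1, v = 1 ↦ 0  <
So 1 of the 9 assignments meets the threshold.

1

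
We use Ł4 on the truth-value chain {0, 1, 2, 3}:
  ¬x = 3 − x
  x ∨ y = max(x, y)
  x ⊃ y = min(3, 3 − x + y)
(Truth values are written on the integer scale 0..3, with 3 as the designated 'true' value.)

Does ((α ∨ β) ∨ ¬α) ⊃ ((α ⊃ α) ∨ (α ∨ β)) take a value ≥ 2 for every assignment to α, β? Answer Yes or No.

α = 0, β = 0 ↦ 3
α = 0, β = 1 ↦ 3
α = 0, β = 2 ↦ 3
α = 0, β = 3 ↦ 3
α = 1, β = 0 ↦ 3
α = 1, β = 1 ↦ 3
α = 1, β = 2 ↦ 3
α = 1, β = 3 ↦ 3
α = 2, β = 0 ↦ 3
α = 2, β = 1 ↦ 3
α = 2, β = 2 ↦ 3
α = 2, β = 3 ↦ 3
α = 3, β = 0 ↦ 3
α = 3, β = 1 ↦ 3
α = 3, β = 2 ↦ 3
α = 3, β = 3 ↦ 3
Every assignment gives a value ≥ 2.

Yes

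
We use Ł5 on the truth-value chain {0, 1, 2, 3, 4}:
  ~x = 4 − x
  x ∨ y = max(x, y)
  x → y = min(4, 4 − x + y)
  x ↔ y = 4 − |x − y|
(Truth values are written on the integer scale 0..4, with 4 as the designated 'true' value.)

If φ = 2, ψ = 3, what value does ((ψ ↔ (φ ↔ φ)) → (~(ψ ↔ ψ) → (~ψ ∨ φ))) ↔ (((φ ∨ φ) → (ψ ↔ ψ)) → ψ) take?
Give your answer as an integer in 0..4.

φ ↔ φ = 2 ↔ 2 = 4
ψ ↔ (φ ↔ φ) = 3 ↔ 4 = 3
ψ ↔ ψ = 3 ↔ 3 = 4
~(ψ ↔ ψ) = ~4 = 0
~ψ = ~3 = 1
~ψ ∨ φ = 1 ∨ 2 = 2
~(ψ ↔ ψ) → (~ψ ∨ φ) = 0 → 2 = 4
(ψ ↔ (φ ↔ φ)) → (~(ψ ↔ ψ) → (~ψ ∨ φ)) = 3 → 4 = 4
φ ∨ φ = 2 ∨ 2 = 2
ψ ↔ ψ = 3 ↔ 3 = 4
(φ ∨ φ) → (ψ ↔ ψ) = 2 → 4 = 4
((φ ∨ φ) → (ψ ↔ ψ)) → ψ = 4 → 3 = 3
((ψ ↔ (φ ↔ φ)) → (~(ψ ↔ ψ) → (~ψ ∨ φ))) ↔ (((φ ∨ φ) → (ψ ↔ ψ)) → ψ) = 4 ↔ 3 = 3

3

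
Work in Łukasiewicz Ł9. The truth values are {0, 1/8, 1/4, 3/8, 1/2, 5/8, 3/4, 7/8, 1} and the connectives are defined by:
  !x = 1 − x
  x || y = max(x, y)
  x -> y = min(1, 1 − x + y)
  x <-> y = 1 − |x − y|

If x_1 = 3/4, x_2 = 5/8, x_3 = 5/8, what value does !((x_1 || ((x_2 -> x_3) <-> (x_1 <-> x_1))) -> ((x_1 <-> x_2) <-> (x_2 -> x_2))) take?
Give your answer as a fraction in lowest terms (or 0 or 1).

1/8

x_2 -> x_3 = 5/8 -> 5/8 = 1
x_1 <-> x_1 = 3/4 <-> 3/4 = 1
(x_2 -> x_3) <-> (x_1 <-> x_1) = 1 <-> 1 = 1
x_1 || ((x_2 -> x_3) <-> (x_1 <-> x_1)) = 3/4 || 1 = 1
x_1 <-> x_2 = 3/4 <-> 5/8 = 7/8
x_2 -> x_2 = 5/8 -> 5/8 = 1
(x_1 <-> x_2) <-> (x_2 -> x_2) = 7/8 <-> 1 = 7/8
(x_1 || ((x_2 -> x_3) <-> (x_1 <-> x_1))) -> ((x_1 <-> x_2) <-> (x_2 -> x_2)) = 1 -> 7/8 = 7/8
!((x_1 || ((x_2 -> x_3) <-> (x_1 <-> x_1))) -> ((x_1 <-> x_2) <-> (x_2 -> x_2))) = !7/8 = 1/8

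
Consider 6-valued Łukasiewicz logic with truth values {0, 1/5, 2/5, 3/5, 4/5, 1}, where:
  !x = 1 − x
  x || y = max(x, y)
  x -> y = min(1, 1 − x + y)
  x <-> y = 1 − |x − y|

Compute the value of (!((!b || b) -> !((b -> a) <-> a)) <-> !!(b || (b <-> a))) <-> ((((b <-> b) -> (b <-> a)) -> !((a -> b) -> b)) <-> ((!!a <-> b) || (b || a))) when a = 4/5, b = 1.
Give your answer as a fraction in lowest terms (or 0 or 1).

1/5

!b = !1 = 0
!b || b = 0 || 1 = 1
b -> a = 1 -> 4/5 = 4/5
(b -> a) <-> a = 4/5 <-> 4/5 = 1
!((b -> a) <-> a) = !1 = 0
(!b || b) -> !((b -> a) <-> a) = 1 -> 0 = 0
!((!b || b) -> !((b -> a) <-> a)) = !0 = 1
b <-> a = 1 <-> 4/5 = 4/5
b || (b <-> a) = 1 || 4/5 = 1
!(b || (b <-> a)) = !1 = 0
!!(b || (b <-> a)) = !0 = 1
!((!b || b) -> !((b -> a) <-> a)) <-> !!(b || (b <-> a)) = 1 <-> 1 = 1
b <-> b = 1 <-> 1 = 1
b <-> a = 1 <-> 4/5 = 4/5
(b <-> b) -> (b <-> a) = 1 -> 4/5 = 4/5
a -> b = 4/5 -> 1 = 1
(a -> b) -> b = 1 -> 1 = 1
!((a -> b) -> b) = !1 = 0
((b <-> b) -> (b <-> a)) -> !((a -> b) -> b) = 4/5 -> 0 = 1/5
!a = !4/5 = 1/5
!!a = !1/5 = 4/5
!!a <-> b = 4/5 <-> 1 = 4/5
b || a = 1 || 4/5 = 1
(!!a <-> b) || (b || a) = 4/5 || 1 = 1
(((b <-> b) -> (b <-> a)) -> !((a -> b) -> b)) <-> ((!!a <-> b) || (b || a)) = 1/5 <-> 1 = 1/5
(!((!b || b) -> !((b -> a) <-> a)) <-> !!(b || (b <-> a))) <-> ((((b <-> b) -> (b <-> a)) -> !((a -> b) -> b)) <-> ((!!a <-> b) || (b || a))) = 1 <-> 1/5 = 1/5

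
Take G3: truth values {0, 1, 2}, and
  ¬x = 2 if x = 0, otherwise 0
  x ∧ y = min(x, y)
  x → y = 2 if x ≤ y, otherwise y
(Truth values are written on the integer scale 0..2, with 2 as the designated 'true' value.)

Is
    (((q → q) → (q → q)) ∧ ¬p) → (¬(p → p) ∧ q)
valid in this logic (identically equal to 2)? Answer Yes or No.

Counterexample: take p = 0, q = 0.
q → q = 0 → 0 = 2
q → q = 0 → 0 = 2
(q → q) → (q → q) = 2 → 2 = 2
¬p = ¬0 = 2
((q → q) → (q → q)) ∧ ¬p = 2 ∧ 2 = 2
p → p = 0 → 0 = 2
¬(p → p) = ¬2 = 0
¬(p → p) ∧ q = 0 ∧ 0 = 0
(((q → q) → (q → q)) ∧ ¬p) → (¬(p → p) ∧ q) = 2 → 0 = 0
This gives 0 ≠ 2.

No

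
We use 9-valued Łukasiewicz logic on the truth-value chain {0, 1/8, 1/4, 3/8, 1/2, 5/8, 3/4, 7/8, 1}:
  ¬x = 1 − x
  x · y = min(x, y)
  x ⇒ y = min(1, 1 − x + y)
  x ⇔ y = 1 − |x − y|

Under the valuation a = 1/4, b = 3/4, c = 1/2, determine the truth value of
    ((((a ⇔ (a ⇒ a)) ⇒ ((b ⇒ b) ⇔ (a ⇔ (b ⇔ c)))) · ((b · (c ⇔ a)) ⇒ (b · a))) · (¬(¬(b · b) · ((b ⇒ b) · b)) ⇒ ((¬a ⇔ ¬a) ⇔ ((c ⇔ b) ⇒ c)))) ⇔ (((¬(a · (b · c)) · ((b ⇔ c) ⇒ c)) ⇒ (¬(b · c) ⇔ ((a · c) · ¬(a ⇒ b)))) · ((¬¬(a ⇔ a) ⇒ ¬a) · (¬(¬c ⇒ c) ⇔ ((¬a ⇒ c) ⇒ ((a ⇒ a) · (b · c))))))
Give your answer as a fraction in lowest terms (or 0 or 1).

3/4

a ⇒ a = 1/4 ⇒ 1/4 = 1
a ⇔ (a ⇒ a) = 1/4 ⇔ 1 = 1/4
b ⇒ b = 3/4 ⇒ 3/4 = 1
b ⇔ c = 3/4 ⇔ 1/2 = 3/4
a ⇔ (b ⇔ c) = 1/4 ⇔ 3/4 = 1/2
(b ⇒ b) ⇔ (a ⇔ (b ⇔ c)) = 1 ⇔ 1/2 = 1/2
(a ⇔ (a ⇒ a)) ⇒ ((b ⇒ b) ⇔ (a ⇔ (b ⇔ c))) = 1/4 ⇒ 1/2 = 1
c ⇔ a = 1/2 ⇔ 1/4 = 3/4
b · (c ⇔ a) = 3/4 · 3/4 = 3/4
b · a = 3/4 · 1/4 = 1/4
(b · (c ⇔ a)) ⇒ (b · a) = 3/4 ⇒ 1/4 = 1/2
((a ⇔ (a ⇒ a)) ⇒ ((b ⇒ b) ⇔ (a ⇔ (b ⇔ c)))) · ((b · (c ⇔ a)) ⇒ (b · a)) = 1 · 1/2 = 1/2
b · b = 3/4 · 3/4 = 3/4
¬(b · b) = ¬3/4 = 1/4
b ⇒ b = 3/4 ⇒ 3/4 = 1
(b ⇒ b) · b = 1 · 3/4 = 3/4
¬(b · b) · ((b ⇒ b) · b) = 1/4 · 3/4 = 1/4
¬(¬(b · b) · ((b ⇒ b) · b)) = ¬1/4 = 3/4
¬a = ¬1/4 = 3/4
¬a = ¬1/4 = 3/4
¬a ⇔ ¬a = 3/4 ⇔ 3/4 = 1
c ⇔ b = 1/2 ⇔ 3/4 = 3/4
(c ⇔ b) ⇒ c = 3/4 ⇒ 1/2 = 3/4
(¬a ⇔ ¬a) ⇔ ((c ⇔ b) ⇒ c) = 1 ⇔ 3/4 = 3/4
¬(¬(b · b) · ((b ⇒ b) · b)) ⇒ ((¬a ⇔ ¬a) ⇔ ((c ⇔ b) ⇒ c)) = 3/4 ⇒ 3/4 = 1
(((a ⇔ (a ⇒ a)) ⇒ ((b ⇒ b) ⇔ (a ⇔ (b ⇔ c)))) · ((b · (c ⇔ a)) ⇒ (b · a))) · (¬(¬(b · b) · ((b ⇒ b) · b)) ⇒ ((¬a ⇔ ¬a) ⇔ ((c ⇔ b) ⇒ c))) = 1/2 · 1 = 1/2
b · c = 3/4 · 1/2 = 1/2
a · (b · c) = 1/4 · 1/2 = 1/4
¬(a · (b · c)) = ¬1/4 = 3/4
b ⇔ c = 3/4 ⇔ 1/2 = 3/4
(b ⇔ c) ⇒ c = 3/4 ⇒ 1/2 = 3/4
¬(a · (b · c)) · ((b ⇔ c) ⇒ c) = 3/4 · 3/4 = 3/4
b · c = 3/4 · 1/2 = 1/2
¬(b · c) = ¬1/2 = 1/2
a · c = 1/4 · 1/2 = 1/4
a ⇒ b = 1/4 ⇒ 3/4 = 1
¬(a ⇒ b) = ¬1 = 0
(a · c) · ¬(a ⇒ b) = 1/4 · 0 = 0
¬(b · c) ⇔ ((a · c) · ¬(a ⇒ b)) = 1/2 ⇔ 0 = 1/2
(¬(a · (b · c)) · ((b ⇔ c) ⇒ c)) ⇒ (¬(b · c) ⇔ ((a · c) · ¬(a ⇒ b))) = 3/4 ⇒ 1/2 = 3/4
a ⇔ a = 1/4 ⇔ 1/4 = 1
¬(a ⇔ a) = ¬1 = 0
¬¬(a ⇔ a) = ¬0 = 1
¬a = ¬1/4 = 3/4
¬¬(a ⇔ a) ⇒ ¬a = 1 ⇒ 3/4 = 3/4
¬c = ¬1/2 = 1/2
¬c ⇒ c = 1/2 ⇒ 1/2 = 1
¬(¬c ⇒ c) = ¬1 = 0
¬a = ¬1/4 = 3/4
¬a ⇒ c = 3/4 ⇒ 1/2 = 3/4
a ⇒ a = 1/4 ⇒ 1/4 = 1
b · c = 3/4 · 1/2 = 1/2
(a ⇒ a) · (b · c) = 1 · 1/2 = 1/2
(¬a ⇒ c) ⇒ ((a ⇒ a) · (b · c)) = 3/4 ⇒ 1/2 = 3/4
¬(¬c ⇒ c) ⇔ ((¬a ⇒ c) ⇒ ((a ⇒ a) · (b · c))) = 0 ⇔ 3/4 = 1/4
(¬¬(a ⇔ a) ⇒ ¬a) · (¬(¬c ⇒ c) ⇔ ((¬a ⇒ c) ⇒ ((a ⇒ a) · (b · c)))) = 3/4 · 1/4 = 1/4
((¬(a · (b · c)) · ((b ⇔ c) ⇒ c)) ⇒ (¬(b · c) ⇔ ((a · c) · ¬(a ⇒ b)))) · ((¬¬(a ⇔ a) ⇒ ¬a) · (¬(¬c ⇒ c) ⇔ ((¬a ⇒ c) ⇒ ((a ⇒ a) · (b · c))))) = 3/4 · 1/4 = 1/4
((((a ⇔ (a ⇒ a)) ⇒ ((b ⇒ b) ⇔ (a ⇔ (b ⇔ c)))) · ((b · (c ⇔ a)) ⇒ (b · a))) · (¬(¬(b · b) · ((b ⇒ b) · b)) ⇒ ((¬a ⇔ ¬a) ⇔ ((c ⇔ b) ⇒ c)))) ⇔ (((¬(a · (b · c)) · ((b ⇔ c) ⇒ c)) ⇒ (¬(b · c) ⇔ ((a · c) · ¬(a ⇒ b)))) · ((¬¬(a ⇔ a) ⇒ ¬a) · (¬(¬c ⇒ c) ⇔ ((¬a ⇒ c) ⇒ ((a ⇒ a) · (b · c)))))) = 1/2 ⇔ 1/4 = 3/4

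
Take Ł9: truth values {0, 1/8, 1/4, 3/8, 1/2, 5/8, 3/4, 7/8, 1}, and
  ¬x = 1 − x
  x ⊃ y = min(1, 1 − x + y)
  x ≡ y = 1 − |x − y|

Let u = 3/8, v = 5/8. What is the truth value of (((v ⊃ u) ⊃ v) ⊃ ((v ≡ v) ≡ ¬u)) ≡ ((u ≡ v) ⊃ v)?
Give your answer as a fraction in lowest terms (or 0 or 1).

v ⊃ u = 5/8 ⊃ 3/8 = 3/4
(v ⊃ u) ⊃ v = 3/4 ⊃ 5/8 = 7/8
v ≡ v = 5/8 ≡ 5/8 = 1
¬u = ¬3/8 = 5/8
(v ≡ v) ≡ ¬u = 1 ≡ 5/8 = 5/8
((v ⊃ u) ⊃ v) ⊃ ((v ≡ v) ≡ ¬u) = 7/8 ⊃ 5/8 = 3/4
u ≡ v = 3/8 ≡ 5/8 = 3/4
(u ≡ v) ⊃ v = 3/4 ⊃ 5/8 = 7/8
(((v ⊃ u) ⊃ v) ⊃ ((v ≡ v) ≡ ¬u)) ≡ ((u ≡ v) ⊃ v) = 3/4 ≡ 7/8 = 7/8

7/8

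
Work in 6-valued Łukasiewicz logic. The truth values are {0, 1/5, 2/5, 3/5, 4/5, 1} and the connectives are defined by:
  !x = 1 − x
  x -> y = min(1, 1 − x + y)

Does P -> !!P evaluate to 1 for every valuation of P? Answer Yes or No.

P = 0 ↦ 1
P = 1/5 ↦ 1
P = 2/5 ↦ 1
P = 3/5 ↦ 1
P = 4/5 ↦ 1
P = 1 ↦ 1
Every assignment gives a value ≥ 1.

Yes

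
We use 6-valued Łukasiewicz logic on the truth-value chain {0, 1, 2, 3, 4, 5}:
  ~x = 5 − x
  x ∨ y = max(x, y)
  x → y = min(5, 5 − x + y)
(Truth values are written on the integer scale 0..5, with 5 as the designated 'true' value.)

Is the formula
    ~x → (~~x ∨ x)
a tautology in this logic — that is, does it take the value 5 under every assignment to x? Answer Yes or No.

No

Counterexample: take x = 0.
~x = ~0 = 5
~x = ~0 = 5
~~x = ~5 = 0
~~x ∨ x = 0 ∨ 0 = 0
~x → (~~x ∨ x) = 5 → 0 = 0
This gives 0 ≠ 5.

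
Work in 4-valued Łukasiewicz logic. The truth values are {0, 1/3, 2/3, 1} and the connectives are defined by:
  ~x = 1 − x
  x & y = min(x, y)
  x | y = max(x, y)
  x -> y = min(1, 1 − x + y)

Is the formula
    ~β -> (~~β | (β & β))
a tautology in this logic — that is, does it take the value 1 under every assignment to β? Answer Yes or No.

No

Counterexample: take β = 0.
~β = ~0 = 1
~β = ~0 = 1
~~β = ~1 = 0
β & β = 0 & 0 = 0
~~β | (β & β) = 0 | 0 = 0
~β -> (~~β | (β & β)) = 1 -> 0 = 0
This gives 0 ≠ 1.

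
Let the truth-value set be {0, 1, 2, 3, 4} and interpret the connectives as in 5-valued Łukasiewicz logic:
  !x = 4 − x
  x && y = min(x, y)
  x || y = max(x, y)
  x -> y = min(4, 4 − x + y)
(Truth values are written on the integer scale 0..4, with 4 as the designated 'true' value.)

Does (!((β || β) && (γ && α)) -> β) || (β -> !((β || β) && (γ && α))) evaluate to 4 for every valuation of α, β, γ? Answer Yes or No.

Yes

At α = 2, β = 0, γ = 2, for instance:
β || β = 0 || 0 = 0
γ && α = 2 && 2 = 2
(β || β) && (γ && α) = 0 && 2 = 0
!((β || β) && (γ && α)) = !0 = 4
!((β || β) && (γ && α)) -> β = 4 -> 0 = 0
β -> !((β || β) && (γ && α)) = 0 -> 4 = 4
(!((β || β) && (γ && α)) -> β) || (β -> !((β || β) && (γ && α))) = 0 || 4 = 4
and checking the remaining 124 assignments likewise gives ≥ 4 in every case.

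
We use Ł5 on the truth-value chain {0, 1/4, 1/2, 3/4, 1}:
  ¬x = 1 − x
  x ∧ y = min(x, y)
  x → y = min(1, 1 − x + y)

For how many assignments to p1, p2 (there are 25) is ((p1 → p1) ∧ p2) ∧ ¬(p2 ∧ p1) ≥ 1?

value 1: 1 assignment (counts)
value 3/4: 3 assignments
value 1/2: 7 assignments
value 1/4: 8 assignments
value 0: 6 assignments
So 1 of the 25 assignments meets the threshold.

1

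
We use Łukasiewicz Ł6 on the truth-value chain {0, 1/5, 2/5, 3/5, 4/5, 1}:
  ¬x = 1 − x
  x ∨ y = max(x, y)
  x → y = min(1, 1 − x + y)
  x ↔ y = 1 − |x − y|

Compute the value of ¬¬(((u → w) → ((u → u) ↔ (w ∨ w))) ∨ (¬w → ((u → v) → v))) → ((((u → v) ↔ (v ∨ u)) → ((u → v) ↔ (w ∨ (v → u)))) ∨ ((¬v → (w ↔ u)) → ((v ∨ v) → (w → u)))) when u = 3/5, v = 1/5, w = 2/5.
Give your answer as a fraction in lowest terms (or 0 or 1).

1

u → w = 3/5 → 2/5 = 4/5
u → u = 3/5 → 3/5 = 1
w ∨ w = 2/5 ∨ 2/5 = 2/5
(u → u) ↔ (w ∨ w) = 1 ↔ 2/5 = 2/5
(u → w) → ((u → u) ↔ (w ∨ w)) = 4/5 → 2/5 = 3/5
¬w = ¬2/5 = 3/5
u → v = 3/5 → 1/5 = 3/5
(u → v) → v = 3/5 → 1/5 = 3/5
¬w → ((u → v) → v) = 3/5 → 3/5 = 1
((u → w) → ((u → u) ↔ (w ∨ w))) ∨ (¬w → ((u → v) → v)) = 3/5 ∨ 1 = 1
¬(((u → w) → ((u → u) ↔ (w ∨ w))) ∨ (¬w → ((u → v) → v))) = ¬1 = 0
¬¬(((u → w) → ((u → u) ↔ (w ∨ w))) ∨ (¬w → ((u → v) → v))) = ¬0 = 1
u → v = 3/5 → 1/5 = 3/5
v ∨ u = 1/5 ∨ 3/5 = 3/5
(u → v) ↔ (v ∨ u) = 3/5 ↔ 3/5 = 1
u → v = 3/5 → 1/5 = 3/5
v → u = 1/5 → 3/5 = 1
w ∨ (v → u) = 2/5 ∨ 1 = 1
(u → v) ↔ (w ∨ (v → u)) = 3/5 ↔ 1 = 3/5
((u → v) ↔ (v ∨ u)) → ((u → v) ↔ (w ∨ (v → u))) = 1 → 3/5 = 3/5
¬v = ¬1/5 = 4/5
w ↔ u = 2/5 ↔ 3/5 = 4/5
¬v → (w ↔ u) = 4/5 → 4/5 = 1
v ∨ v = 1/5 ∨ 1/5 = 1/5
w → u = 2/5 → 3/5 = 1
(v ∨ v) → (w → u) = 1/5 → 1 = 1
(¬v → (w ↔ u)) → ((v ∨ v) → (w → u)) = 1 → 1 = 1
(((u → v) ↔ (v ∨ u)) → ((u → v) ↔ (w ∨ (v → u)))) ∨ ((¬v → (w ↔ u)) → ((v ∨ v) → (w → u))) = 3/5 ∨ 1 = 1
¬¬(((u → w) → ((u → u) ↔ (w ∨ w))) ∨ (¬w → ((u → v) → v))) → ((((u → v) ↔ (v ∨ u)) → ((u → v) ↔ (w ∨ (v → u)))) ∨ ((¬v → (w ↔ u)) → ((v ∨ v) → (w → u)))) = 1 → 1 = 1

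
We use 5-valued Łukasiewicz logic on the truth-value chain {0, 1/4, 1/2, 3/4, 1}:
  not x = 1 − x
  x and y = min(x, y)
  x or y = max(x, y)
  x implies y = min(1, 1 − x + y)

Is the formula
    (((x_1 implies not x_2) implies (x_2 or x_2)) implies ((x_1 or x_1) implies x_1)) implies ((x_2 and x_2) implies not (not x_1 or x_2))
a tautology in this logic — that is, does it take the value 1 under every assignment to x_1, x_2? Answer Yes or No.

No

Counterexample: take x_1 = 0, x_2 = 1/4.
not x_2 = not 1/4 = 3/4
x_1 implies not x_2 = 0 implies 3/4 = 1
x_2 or x_2 = 1/4 or 1/4 = 1/4
(x_1 implies not x_2) implies (x_2 or x_2) = 1 implies 1/4 = 1/4
x_1 or x_1 = 0 or 0 = 0
(x_1 or x_1) implies x_1 = 0 implies 0 = 1
((x_1 implies not x_2) implies (x_2 or x_2)) implies ((x_1 or x_1) implies x_1) = 1/4 implies 1 = 1
x_2 and x_2 = 1/4 and 1/4 = 1/4
not x_1 = not 0 = 1
not x_1 or x_2 = 1 or 1/4 = 1
not (not x_1 or x_2) = not 1 = 0
(x_2 and x_2) implies not (not x_1 or x_2) = 1/4 implies 0 = 3/4
(((x_1 implies not x_2) implies (x_2 or x_2)) implies ((x_1 or x_1) implies x_1)) implies ((x_2 and x_2) implies not (not x_1 or x_2)) = 1 implies 3/4 = 3/4
This gives 3/4 ≠ 1.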